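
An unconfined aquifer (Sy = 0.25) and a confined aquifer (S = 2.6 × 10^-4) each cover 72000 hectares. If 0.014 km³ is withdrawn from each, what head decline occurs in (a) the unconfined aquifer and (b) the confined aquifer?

Δh_u ≈ 0.0778 m; Δh_c ≈ 74.8 m

A = 72000 hectares = 7.2 × 10^8 m²
ΔV = 0.014 km³ = 1.4 × 10^7 m³
Unconfined: Δh_u = ΔV/(Sy·A) = 1.4 × 10^7/(0.25 × 7.2 × 10^8) = 0.07778 m
Confined: Δh_c = ΔV/(S·A) = 1.4 × 10^7/(2.6 × 10^-4 × 7.2 × 10^8) = 74.79 m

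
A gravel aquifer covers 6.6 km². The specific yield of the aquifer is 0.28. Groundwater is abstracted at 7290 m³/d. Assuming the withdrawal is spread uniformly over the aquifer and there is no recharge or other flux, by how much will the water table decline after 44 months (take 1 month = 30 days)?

A = 6.6 km² = 6.6 × 10^6 m²
t = 44 months = 1320 d
ΔV = Q × t = 7290 m³/d × 1320 d = 9.623 × 10^6 m³
Δh = ΔV / (Sy × A) = 9.623 × 10^6 / (0.28 × 6.6 × 10^6) = 5.207 m

Δh ≈ 5.21 m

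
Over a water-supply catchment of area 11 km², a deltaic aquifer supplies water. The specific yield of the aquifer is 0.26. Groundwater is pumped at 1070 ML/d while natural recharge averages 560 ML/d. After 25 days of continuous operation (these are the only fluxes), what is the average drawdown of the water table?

A = 11 km² = 1.1 × 10^7 m²
Net abstraction = 1070 − 560 = 510 ML/d
Q_net = 510 ML/d = 5.1 × 10^5 m³/d
ΔV = Q × t = 5.1 × 10^5 m³/d × 25 d = 1.275 × 10^7 m³
Δh = ΔV / (Sy × A) = 1.275 × 10^7 / (0.26 × 1.1 × 10^7) = 4.458 m

Δh ≈ 4.46 m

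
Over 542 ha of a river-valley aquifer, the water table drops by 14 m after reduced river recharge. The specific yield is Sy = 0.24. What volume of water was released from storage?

A = 542 ha = 5.42 × 10^6 m²
ΔV = Sy × A × Δh = 0.24 × 5.42 × 10^6 m² × 14 m = 1.821 × 10^7 m³

ΔV ≈ 1.82 × 10^7 m³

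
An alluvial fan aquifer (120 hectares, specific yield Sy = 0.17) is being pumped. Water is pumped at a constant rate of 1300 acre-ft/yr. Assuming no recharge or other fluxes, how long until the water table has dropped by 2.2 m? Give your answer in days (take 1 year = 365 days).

A = 120 hectares = 1.2 × 10^6 m²
ΔV = Sy × A × Δh = 0.17 × 1.2 × 10^6 × 2.2 = 4.488 × 10^5 m³
Q = 1300 acre-ft/yr = 4393 m³/d
t = ΔV / Q = 4.488 × 10^5 m³ / 4393 m³/d = 102.2 d

t ≈ 102 days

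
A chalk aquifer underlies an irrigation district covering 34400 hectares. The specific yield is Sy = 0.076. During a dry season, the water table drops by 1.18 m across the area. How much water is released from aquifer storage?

A = 34400 hectares = 3.44 × 10^8 m²
ΔV = Sy × A × Δh = 0.076 × 3.44 × 10^8 m² × 1.18 m = 3.085 × 10^7 m³

ΔV ≈ 3.08 × 10^7 m³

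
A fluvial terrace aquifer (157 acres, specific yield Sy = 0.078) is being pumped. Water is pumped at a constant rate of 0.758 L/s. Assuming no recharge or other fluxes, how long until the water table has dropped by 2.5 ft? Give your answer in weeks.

t ≈ 82.4 weeks

A = 157 acres = 6.354 × 10^5 m²
Δh = 2.5 ft = 0.762 m
ΔV = Sy × A × Δh = 0.078 × 6.354 × 10^5 × 0.762 = 37760 m³
Q = 0.758 L/s = 65.49 m³/d
t = ΔV / Q = 37760 m³ / 65.49 m³/d = 576.6 d
t = 576.6 d ≈ 82.37 weeks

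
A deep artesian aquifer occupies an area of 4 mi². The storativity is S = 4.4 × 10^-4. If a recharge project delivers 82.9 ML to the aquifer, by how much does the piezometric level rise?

A = 4 mi² = 1.036 × 10^7 m²
ΔV = 82.9 ML = 82900 m³
Δh = ΔV / (S × A) = 82900 m³ / (4.4 × 10^-4 × 1.036 × 10^7 m²) = 18.19 m

Δh ≈ 18.2 m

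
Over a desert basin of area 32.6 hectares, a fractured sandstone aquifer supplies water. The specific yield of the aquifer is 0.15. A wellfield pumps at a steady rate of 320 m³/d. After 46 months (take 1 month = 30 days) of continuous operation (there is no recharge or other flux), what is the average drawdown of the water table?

Δh ≈ 9.03 m

A = 32.6 hectares = 3.26 × 10^5 m²
t = 46 months = 1380 d
ΔV = Q × t = 320 m³/d × 1380 d = 4.416 × 10^5 m³
Δh = ΔV / (Sy × A) = 4.416 × 10^5 / (0.15 × 3.26 × 10^5) = 9.031 m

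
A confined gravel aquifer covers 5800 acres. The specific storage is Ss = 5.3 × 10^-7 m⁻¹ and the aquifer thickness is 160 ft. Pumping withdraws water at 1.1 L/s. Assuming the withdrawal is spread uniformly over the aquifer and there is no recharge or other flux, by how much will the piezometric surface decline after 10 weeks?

b = 160 ft = 48.77 m
S = Ss × b = 5.3 × 10^-7 m⁻¹ × 48.77 m = 2.585 × 10^-5
A = 5800 acres = 2.347 × 10^7 m²
Q = 1.1 L/s = 95.04 m³/d
t = 10 weeks = 70 d
ΔV = Q × t = 95.04 m³/d × 70 d = 6653 m³
Δh = ΔV / (S × A) = 6653 / (2.585 × 10^-5 × 2.347 × 10^7) = 10.97 m

Δh ≈ 11 m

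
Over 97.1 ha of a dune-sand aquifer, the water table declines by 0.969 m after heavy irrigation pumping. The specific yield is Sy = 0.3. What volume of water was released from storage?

A = 97.1 ha = 9.71 × 10^5 m²
ΔV = Sy × A × Δh = 0.3 × 9.71 × 10^5 m² × 0.969 m = 2.823 × 10^5 m³

ΔV ≈ 2.82 × 10^5 m³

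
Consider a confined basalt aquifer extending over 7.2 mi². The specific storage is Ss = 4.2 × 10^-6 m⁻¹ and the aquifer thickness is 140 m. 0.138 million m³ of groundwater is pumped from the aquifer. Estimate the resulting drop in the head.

S = Ss × b = 4.2 × 10^-6 m⁻¹ × 140 m = 5.88 × 10^-4
A = 7.2 mi² = 1.865 × 10^7 m²
ΔV = 0.138 million m³ = 1.38 × 10^5 m³
Δh = ΔV / (S × A) = 1.38 × 10^5 m³ / (5.88 × 10^-4 × 1.865 × 10^7 m²) = 12.59 m

Δh ≈ 12.6 m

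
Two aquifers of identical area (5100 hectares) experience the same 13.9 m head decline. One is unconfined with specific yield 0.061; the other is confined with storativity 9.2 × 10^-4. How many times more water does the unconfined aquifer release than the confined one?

A = 5100 hectares = 5.1 × 10^7 m²
Unconfined: ΔV_u = Sy × A × Δh = 0.061 × 5.1 × 10^7 × 13.9 = 4.324 × 10^7 m³
Confined: ΔV_c = S × A × Δh = 9.2 × 10^-4 × 5.1 × 10^7 × 13.9 = 6.522 × 10^5 m³
Ratio = ΔV_u / ΔV_c = Sy / S = 0.061 / 9.2 × 10^-4 = 66.3

ΔV_u / ΔV_c ≈ 66.3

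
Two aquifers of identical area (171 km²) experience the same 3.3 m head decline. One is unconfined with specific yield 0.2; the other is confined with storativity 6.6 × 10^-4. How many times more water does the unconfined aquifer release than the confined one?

ΔV_u / ΔV_c ≈ 303

A = 171 km² = 1.71 × 10^8 m²
Unconfined: ΔV_u = Sy × A × Δh = 0.2 × 1.71 × 10^8 × 3.3 = 1.129 × 10^8 m³
Confined: ΔV_c = S × A × Δh = 6.6 × 10^-4 × 1.71 × 10^8 × 3.3 = 3.724 × 10^5 m³
Ratio = ΔV_u / ΔV_c = Sy / S = 0.2 / 6.6 × 10^-4 = 303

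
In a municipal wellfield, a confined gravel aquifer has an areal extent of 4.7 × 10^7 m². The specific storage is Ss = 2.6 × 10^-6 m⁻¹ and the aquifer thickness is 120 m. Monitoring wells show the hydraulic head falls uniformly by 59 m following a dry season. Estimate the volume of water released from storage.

S = Ss × b = 2.6 × 10^-6 m⁻¹ × 120 m = 3.12 × 10^-4
ΔV = S × A × Δh = 3.12 × 10^-4 × 4.7 × 10^7 m² × 59 m = 8.652 × 10^5 m³

ΔV ≈ 8.65 × 10^5 m³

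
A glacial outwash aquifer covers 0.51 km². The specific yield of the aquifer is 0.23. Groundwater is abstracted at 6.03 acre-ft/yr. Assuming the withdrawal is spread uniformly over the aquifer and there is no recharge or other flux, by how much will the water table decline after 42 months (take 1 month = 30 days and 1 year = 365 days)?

Δh ≈ 0.219 m

A = 0.51 km² = 5.1 × 10^5 m²
Q = 6.03 acre-ft/yr = 20.38 m³/d
t = 42 months = 1260 d
ΔV = Q × t = 20.38 m³/d × 1260 d = 25680 m³
Δh = ΔV / (Sy × A) = 25680 / (0.23 × 5.1 × 10^5) = 0.2189 m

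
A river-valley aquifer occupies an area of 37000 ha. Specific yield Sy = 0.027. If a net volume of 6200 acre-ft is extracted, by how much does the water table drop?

A = 37000 ha = 3.7 × 10^8 m²
ΔV = 6200 acre-ft = 7.648 × 10^6 m³
Δh = ΔV / (Sy × A) = 7.648 × 10^6 m³ / (0.027 × 3.7 × 10^8 m²) = 0.7655 m

Δh ≈ 0.766 m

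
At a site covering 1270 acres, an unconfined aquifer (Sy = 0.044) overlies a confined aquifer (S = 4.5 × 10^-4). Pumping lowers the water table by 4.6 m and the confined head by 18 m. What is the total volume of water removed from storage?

A = 1270 acres = 5.14 × 10^6 m²
Unconfined: ΔV_u = Sy × A × Δh_u = 0.044 × 5.14 × 10^6 × 4.6 = 1.04 × 10^6 m³
Confined: ΔV_c = S × A × Δh_c = 4.5 × 10^-4 × 5.14 × 10^6 × 18 = 41630 m³
Total ΔV = 1.04 × 10^6 + 41630 = 1.082 × 10^6 m³

ΔV ≈ 1.08 × 10^6 m³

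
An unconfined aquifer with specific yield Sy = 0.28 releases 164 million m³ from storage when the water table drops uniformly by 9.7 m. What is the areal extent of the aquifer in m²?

ΔV = 164 million m³ = 1.64 × 10^8 m³
A = ΔV / (Sy × Δh) = 1.64 × 10^8 / (0.28 × 9.7) = 6.038 × 10^7 m²

A ≈ 6.04 × 10^7 m²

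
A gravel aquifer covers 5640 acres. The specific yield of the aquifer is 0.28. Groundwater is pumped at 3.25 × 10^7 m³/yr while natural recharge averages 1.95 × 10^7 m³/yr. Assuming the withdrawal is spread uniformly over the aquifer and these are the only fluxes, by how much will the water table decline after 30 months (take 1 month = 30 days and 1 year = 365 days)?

Δh ≈ 5.02 m

A = 5640 acres = 2.282 × 10^7 m²
Net abstraction = 3.25 × 10^7 − 1.95 × 10^7 = 1.3 × 10^7 m³/yr
Q_net = 1.3 × 10^7 m³/yr = 35620 m³/d
t = 30 months = 900 d
ΔV = Q × t = 35620 m³/d × 900 d = 3.205 × 10^7 m³
Δh = ΔV / (Sy × A) = 3.205 × 10^7 / (0.28 × 2.282 × 10^7) = 5.016 m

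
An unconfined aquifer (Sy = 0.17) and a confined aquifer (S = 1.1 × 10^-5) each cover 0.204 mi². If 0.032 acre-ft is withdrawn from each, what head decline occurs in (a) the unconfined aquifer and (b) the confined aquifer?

Δh_u ≈ 4.39 × 10^-4 m; Δh_c ≈ 6.79 m

A = 0.204 mi² = 5.284 × 10^5 m²
ΔV = 0.032 acre-ft = 39.47 m³
Unconfined: Δh_u = ΔV/(Sy·A) = 39.47/(0.17 × 5.284 × 10^5) = 4.394 × 10^-4 m
Confined: Δh_c = ΔV/(S·A) = 39.47/(1.1 × 10^-5 × 5.284 × 10^5) = 6.791 m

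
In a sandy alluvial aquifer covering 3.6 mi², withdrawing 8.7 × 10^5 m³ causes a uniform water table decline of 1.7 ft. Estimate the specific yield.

Sy ≈ 0.18

A = 3.6 mi² = 9.324 × 10^6 m²
Δh = 1.7 ft = 0.5182 m
Sy = ΔV / (A × Δh) = 8.7 × 10^5 m³ / (9.324 × 10^6 m² × 0.5182 m) = 0.1801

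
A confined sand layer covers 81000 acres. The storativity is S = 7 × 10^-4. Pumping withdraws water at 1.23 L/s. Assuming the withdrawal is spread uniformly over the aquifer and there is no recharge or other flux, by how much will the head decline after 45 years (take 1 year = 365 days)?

Δh ≈ 7.61 m

A = 81000 acres = 3.278 × 10^8 m²
Q = 1.23 L/s = 106.3 m³/d
t = 45 years = 16420 d
ΔV = Q × t = 106.3 m³/d × 16420 d = 1.746 × 10^6 m³
Δh = ΔV / (S × A) = 1.746 × 10^6 / (7 × 10^-4 × 3.278 × 10^8) = 7.607 m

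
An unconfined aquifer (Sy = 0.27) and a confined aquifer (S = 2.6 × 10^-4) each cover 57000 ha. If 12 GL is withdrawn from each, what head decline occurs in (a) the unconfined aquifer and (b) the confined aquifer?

A = 57000 ha = 5.7 × 10^8 m²
ΔV = 12 GL = 1.2 × 10^7 m³
Unconfined: Δh_u = ΔV/(Sy·A) = 1.2 × 10^7/(0.27 × 5.7 × 10^8) = 0.07797 m
Confined: Δh_c = ΔV/(S·A) = 1.2 × 10^7/(2.6 × 10^-4 × 5.7 × 10^8) = 80.97 m

Δh_u ≈ 0.078 m; Δh_c ≈ 81 m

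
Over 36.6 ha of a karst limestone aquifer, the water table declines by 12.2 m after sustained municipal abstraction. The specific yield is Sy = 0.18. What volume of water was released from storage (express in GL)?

ΔV ≈ 0.804 GL

A = 36.6 ha = 3.66 × 10^5 m²
ΔV = Sy × A × Δh = 0.18 × 3.66 × 10^5 m² × 12.2 m = 8.037 × 10^5 m³
ΔV = 8.037 × 10^5 m³ = 0.8037 GL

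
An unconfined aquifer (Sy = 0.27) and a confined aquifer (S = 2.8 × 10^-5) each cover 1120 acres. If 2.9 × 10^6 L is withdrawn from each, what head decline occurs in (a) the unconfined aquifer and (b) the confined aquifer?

A = 1120 acres = 4.532 × 10^6 m²
ΔV = 2.9 × 10^6 L = 2900 m³
Unconfined: Δh_u = ΔV/(Sy·A) = 2900/(0.27 × 4.532 × 10^6) = 0.00237 m
Confined: Δh_c = ΔV/(S·A) = 2900/(2.8 × 10^-5 × 4.532 × 10^6) = 22.85 m

Δh_u ≈ 0.00237 m; Δh_c ≈ 22.9 m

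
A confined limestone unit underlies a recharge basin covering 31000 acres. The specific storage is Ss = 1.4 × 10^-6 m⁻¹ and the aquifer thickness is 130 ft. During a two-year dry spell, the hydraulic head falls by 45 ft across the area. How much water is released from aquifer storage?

b = 130 ft = 39.62 m
S = Ss × b = 1.4 × 10^-6 m⁻¹ × 39.62 m = 5.547 × 10^-5
A = 31000 acres = 1.255 × 10^8 m²
Δh = 45 ft = 13.72 m
ΔV = S × A × Δh = 5.547 × 10^-5 × 1.255 × 10^8 m² × 13.72 m = 95450 m³

ΔV ≈ 95500 m³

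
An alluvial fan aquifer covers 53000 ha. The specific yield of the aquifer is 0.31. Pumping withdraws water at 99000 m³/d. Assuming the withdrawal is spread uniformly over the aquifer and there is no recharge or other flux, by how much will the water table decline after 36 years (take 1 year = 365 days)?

Δh ≈ 7.92 m

A = 53000 ha = 5.3 × 10^8 m²
t = 36 years = 13140 d
ΔV = Q × t = 99000 m³/d × 13140 d = 1.301 × 10^9 m³
Δh = ΔV / (Sy × A) = 1.301 × 10^9 / (0.31 × 5.3 × 10^8) = 7.918 m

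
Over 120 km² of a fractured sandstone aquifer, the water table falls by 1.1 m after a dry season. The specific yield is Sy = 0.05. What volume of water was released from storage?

ΔV ≈ 6.6 × 10^6 m³

A = 120 km² = 1.2 × 10^8 m²
ΔV = Sy × A × Δh = 0.05 × 1.2 × 10^8 m² × 1.1 m = 6.6 × 10^6 m³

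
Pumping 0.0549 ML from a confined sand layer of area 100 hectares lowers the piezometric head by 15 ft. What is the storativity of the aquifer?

A = 100 hectares = 1 × 10^6 m²
Δh = 15 ft = 4.572 m
ΔV = 0.0549 ML = 54.9 m³
S = ΔV / (A × Δh) = 54.9 m³ / (1 × 10^6 m² × 4.572 m) = 1.201 × 10^-5

S ≈ 1.2 × 10^-5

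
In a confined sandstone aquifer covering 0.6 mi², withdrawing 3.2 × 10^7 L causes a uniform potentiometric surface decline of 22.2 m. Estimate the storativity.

A = 0.6 mi² = 1.554 × 10^6 m²
ΔV = 3.2 × 10^7 L = 32000 m³
S = ΔV / (A × Δh) = 32000 m³ / (1.554 × 10^6 m² × 22.2 m) = 9.276 × 10^-4

S ≈ 9.3 × 10^-4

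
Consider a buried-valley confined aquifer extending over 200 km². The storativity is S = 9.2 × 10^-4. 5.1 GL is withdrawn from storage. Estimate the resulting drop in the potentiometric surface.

A = 200 km² = 2 × 10^8 m²
ΔV = 5.1 GL = 5.1 × 10^6 m³
Δh = ΔV / (S × A) = 5.1 × 10^6 m³ / (9.2 × 10^-4 × 2 × 10^8 m²) = 27.72 m

Δh ≈ 27.7 m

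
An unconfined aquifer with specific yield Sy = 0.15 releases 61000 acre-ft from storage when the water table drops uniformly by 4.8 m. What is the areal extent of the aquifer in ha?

A ≈ 10500 ha

ΔV = 61000 acre-ft = 7.524 × 10^7 m³
A = ΔV / (Sy × Δh) = 7.524 × 10^7 / (0.15 × 4.8) = 1.045 × 10^8 m²
A = 1.045 × 10^8 m² = 10450 ha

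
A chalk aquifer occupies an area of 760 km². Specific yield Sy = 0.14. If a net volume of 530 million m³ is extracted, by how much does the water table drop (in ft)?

A = 760 km² = 7.6 × 10^8 m²
ΔV = 530 million m³ = 5.3 × 10^8 m³
Δh = ΔV / (Sy × A) = 5.3 × 10^8 m³ / (0.14 × 7.6 × 10^8 m²) = 4.981 m
Δh = 4.981 m = 16.34 ft

Δh ≈ 16.3 ft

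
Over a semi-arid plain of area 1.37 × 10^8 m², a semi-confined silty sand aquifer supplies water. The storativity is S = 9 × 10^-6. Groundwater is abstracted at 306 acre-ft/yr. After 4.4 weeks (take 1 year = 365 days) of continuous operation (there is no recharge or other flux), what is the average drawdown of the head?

Q = 306 acre-ft/yr = 1034 m³/d
t = 4.4 weeks = 30.8 d
ΔV = Q × t = 1034 m³/d × 30.8 d = 31850 m³
Δh = ΔV / (S × A) = 31850 / (9 × 10^-6 × 1.37 × 10^8) = 25.83 m

Δh ≈ 25.8 m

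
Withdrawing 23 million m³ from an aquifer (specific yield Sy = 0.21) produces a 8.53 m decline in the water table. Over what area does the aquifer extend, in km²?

A ≈ 12.8 km²

ΔV = 23 million m³ = 2.3 × 10^7 m³
A = ΔV / (Sy × Δh) = 2.3 × 10^7 / (0.21 × 8.53) = 1.284 × 10^7 m²
A = 1.284 × 10^7 m² = 12.84 km²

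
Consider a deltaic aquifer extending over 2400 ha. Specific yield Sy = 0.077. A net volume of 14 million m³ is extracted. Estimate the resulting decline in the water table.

A = 2400 ha = 2.4 × 10^7 m²
ΔV = 14 million m³ = 1.4 × 10^7 m³
Δh = ΔV / (Sy × A) = 1.4 × 10^7 m³ / (0.077 × 2.4 × 10^7 m²) = 7.576 m

Δh ≈ 7.58 m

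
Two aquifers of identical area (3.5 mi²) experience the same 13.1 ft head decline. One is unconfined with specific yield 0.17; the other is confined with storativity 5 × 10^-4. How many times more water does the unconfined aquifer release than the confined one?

ΔV_u / ΔV_c ≈ 340

A = 3.5 mi² = 9.065 × 10^6 m²
Δh = 13.1 ft = 3.993 m
Unconfined: ΔV_u = Sy × A × Δh = 0.17 × 9.065 × 10^6 × 3.993 = 6.153 × 10^6 m³
Confined: ΔV_c = S × A × Δh = 5 × 10^-4 × 9.065 × 10^6 × 3.993 = 18100 m³
Ratio = ΔV_u / ΔV_c = Sy / S = 0.17 / 5 × 10^-4 = 340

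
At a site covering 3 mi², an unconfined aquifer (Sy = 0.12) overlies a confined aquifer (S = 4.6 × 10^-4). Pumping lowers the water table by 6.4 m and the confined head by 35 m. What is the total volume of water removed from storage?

A = 3 mi² = 7.77 × 10^6 m²
Unconfined: ΔV_u = Sy × A × Δh_u = 0.12 × 7.77 × 10^6 × 6.4 = 5.967 × 10^6 m³
Confined: ΔV_c = S × A × Δh_c = 4.6 × 10^-4 × 7.77 × 10^6 × 35 = 1.251 × 10^5 m³
Total ΔV = 5.967 × 10^6 + 1.251 × 10^5 = 6.092 × 10^6 m³

ΔV ≈ 6.09 × 10^6 m³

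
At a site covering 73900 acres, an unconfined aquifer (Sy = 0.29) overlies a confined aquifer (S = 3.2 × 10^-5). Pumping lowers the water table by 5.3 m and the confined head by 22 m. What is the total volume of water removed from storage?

A = 73900 acres = 2.991 × 10^8 m²
Unconfined: ΔV_u = Sy × A × Δh_u = 0.29 × 2.991 × 10^8 × 5.3 = 4.597 × 10^8 m³
Confined: ΔV_c = S × A × Δh_c = 3.2 × 10^-5 × 2.991 × 10^8 × 22 = 2.105 × 10^5 m³
Total ΔV = 4.597 × 10^8 + 2.105 × 10^5 = 4.599 × 10^8 m³

ΔV ≈ 4.6 × 10^8 m³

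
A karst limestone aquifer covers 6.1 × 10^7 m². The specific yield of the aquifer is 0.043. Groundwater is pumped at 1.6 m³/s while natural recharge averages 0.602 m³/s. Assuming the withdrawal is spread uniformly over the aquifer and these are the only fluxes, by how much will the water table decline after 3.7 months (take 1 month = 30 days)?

Net abstraction = 1.6 − 0.602 = 0.998 m³/s
Q_net = 0.998 m³/s = 86230 m³/d
t = 3.7 months = 111 d
ΔV = Q × t = 86230 m³/d × 111 d = 9.571 × 10^6 m³
Δh = ΔV / (Sy × A) = 9.571 × 10^6 / (0.043 × 6.1 × 10^7) = 3.649 m

Δh ≈ 3.65 m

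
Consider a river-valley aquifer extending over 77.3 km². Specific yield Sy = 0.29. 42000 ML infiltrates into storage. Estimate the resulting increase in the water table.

Δh ≈ 1.87 m

A = 77.3 km² = 7.73 × 10^7 m²
ΔV = 42000 ML = 4.2 × 10^7 m³
Δh = ΔV / (Sy × A) = 4.2 × 10^7 m³ / (0.29 × 7.73 × 10^7 m²) = 1.874 m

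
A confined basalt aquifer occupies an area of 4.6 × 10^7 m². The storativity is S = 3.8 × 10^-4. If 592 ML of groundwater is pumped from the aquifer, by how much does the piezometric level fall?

Δh ≈ 33.9 m

ΔV = 592 ML = 5.92 × 10^5 m³
Δh = ΔV / (S × A) = 5.92 × 10^5 m³ / (3.8 × 10^-4 × 4.6 × 10^7 m²) = 33.87 m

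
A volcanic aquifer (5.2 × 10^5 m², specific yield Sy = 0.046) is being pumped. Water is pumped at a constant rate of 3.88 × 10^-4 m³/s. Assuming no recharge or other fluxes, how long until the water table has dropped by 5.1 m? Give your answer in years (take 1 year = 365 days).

t ≈ 9.97 years

ΔV = Sy × A × Δh = 0.046 × 5.2 × 10^5 × 5.1 = 1.22 × 10^5 m³
Q = 3.88 × 10^-4 m³/s = 33.52 m³/d
t = ΔV / Q = 1.22 × 10^5 m³ / 33.52 m³/d = 3639 d
t = 3639 d ≈ 9.97 years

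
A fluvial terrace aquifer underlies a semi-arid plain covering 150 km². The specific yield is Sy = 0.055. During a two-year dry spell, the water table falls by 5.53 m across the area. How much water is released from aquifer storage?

A = 150 km² = 1.5 × 10^8 m²
ΔV = Sy × A × Δh = 0.055 × 1.5 × 10^8 m² × 5.53 m = 4.562 × 10^7 m³

ΔV ≈ 4.56 × 10^7 m³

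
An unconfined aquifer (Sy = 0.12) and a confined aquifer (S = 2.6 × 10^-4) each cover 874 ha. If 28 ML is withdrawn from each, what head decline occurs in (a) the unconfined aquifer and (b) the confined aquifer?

A = 874 ha = 8.74 × 10^6 m²
ΔV = 28 ML = 28000 m³
Unconfined: Δh_u = ΔV/(Sy·A) = 28000/(0.12 × 8.74 × 10^6) = 0.0267 m
Confined: Δh_c = ΔV/(S·A) = 28000/(2.6 × 10^-4 × 8.74 × 10^6) = 12.32 m

Δh_u ≈ 0.0267 m; Δh_c ≈ 12.3 m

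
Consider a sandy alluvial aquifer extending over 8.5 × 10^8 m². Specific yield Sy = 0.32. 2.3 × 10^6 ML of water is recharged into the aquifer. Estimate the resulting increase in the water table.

ΔV = 2.3 × 10^6 ML = 2.3 × 10^9 m³
Δh = ΔV / (Sy × A) = 2.3 × 10^9 m³ / (0.32 × 8.5 × 10^8 m²) = 8.456 m

Δh ≈ 8.46 m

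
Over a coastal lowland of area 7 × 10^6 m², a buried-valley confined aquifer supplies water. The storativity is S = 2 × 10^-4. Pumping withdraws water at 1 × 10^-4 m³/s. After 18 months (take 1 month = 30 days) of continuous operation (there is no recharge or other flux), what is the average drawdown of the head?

Δh ≈ 3.33 m

Q = 1 × 10^-4 m³/s = 8.64 m³/d
t = 18 months = 540 d
ΔV = Q × t = 8.64 m³/d × 540 d = 4666 m³
Δh = ΔV / (S × A) = 4666 / (2 × 10^-4 × 7 × 10^6) = 3.333 m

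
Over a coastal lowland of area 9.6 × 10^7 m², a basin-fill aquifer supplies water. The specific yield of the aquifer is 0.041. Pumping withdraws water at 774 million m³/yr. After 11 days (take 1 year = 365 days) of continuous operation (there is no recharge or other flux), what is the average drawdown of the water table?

Δh ≈ 5.93 m

Q = 774 million m³/yr = 2.121 × 10^6 m³/d
ΔV = Q × t = 2.121 × 10^6 m³/d × 11 d = 2.333 × 10^7 m³
Δh = ΔV / (Sy × A) = 2.333 × 10^7 / (0.041 × 9.6 × 10^7) = 5.926 m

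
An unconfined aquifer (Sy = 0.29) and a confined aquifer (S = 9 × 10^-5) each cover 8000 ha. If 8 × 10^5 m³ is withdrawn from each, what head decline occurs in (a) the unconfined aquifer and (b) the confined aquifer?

Δh_u ≈ 0.0345 m; Δh_c ≈ 111 m

A = 8000 ha = 8 × 10^7 m²
Unconfined: Δh_u = ΔV/(Sy·A) = 8 × 10^5/(0.29 × 8 × 10^7) = 0.03448 m
Confined: Δh_c = ΔV/(S·A) = 8 × 10^5/(9 × 10^-5 × 8 × 10^7) = 111.1 m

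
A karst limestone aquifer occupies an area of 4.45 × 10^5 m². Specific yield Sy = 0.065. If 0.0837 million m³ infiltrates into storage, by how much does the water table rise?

ΔV = 0.0837 million m³ = 83700 m³
Δh = ΔV / (Sy × A) = 83700 m³ / (0.065 × 4.45 × 10^5 m²) = 2.894 m

Δh ≈ 2.89 m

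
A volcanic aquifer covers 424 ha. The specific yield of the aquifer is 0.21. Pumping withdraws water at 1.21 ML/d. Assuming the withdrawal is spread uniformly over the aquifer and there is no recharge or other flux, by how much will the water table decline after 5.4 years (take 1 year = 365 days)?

Δh ≈ 2.68 m

A = 424 ha = 4.24 × 10^6 m²
Q = 1.21 ML/d = 1210 m³/d
t = 5.4 years = 1971 d
ΔV = Q × t = 1210 m³/d × 1971 d = 2.385 × 10^6 m³
Δh = ΔV / (Sy × A) = 2.385 × 10^6 / (0.21 × 4.24 × 10^6) = 2.678 m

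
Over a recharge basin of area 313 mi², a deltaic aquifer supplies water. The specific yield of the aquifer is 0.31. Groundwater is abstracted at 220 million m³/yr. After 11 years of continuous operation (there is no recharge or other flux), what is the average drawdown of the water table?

A = 313 mi² = 8.107 × 10^8 m²
Q = 220 million m³/yr = 6.027 × 10^5 m³/d
t = 11 years = 4015 d
ΔV = Q × t = 6.027 × 10^5 m³/d × 4015 d = 2.42 × 10^9 m³
Δh = ΔV / (Sy × A) = 2.42 × 10^9 / (0.31 × 8.107 × 10^8) = 9.63 m

Δh ≈ 9.63 m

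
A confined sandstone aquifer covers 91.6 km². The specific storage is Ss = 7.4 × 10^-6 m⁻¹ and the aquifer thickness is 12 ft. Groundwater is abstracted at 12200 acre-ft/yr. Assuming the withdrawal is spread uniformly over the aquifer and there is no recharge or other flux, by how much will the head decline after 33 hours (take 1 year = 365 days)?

Δh ≈ 22.9 m

b = 12 ft = 3.658 m
S = Ss × b = 7.4 × 10^-6 m⁻¹ × 3.658 m = 2.707 × 10^-5
A = 91.6 km² = 9.16 × 10^7 m²
Q = 12200 acre-ft/yr = 41230 m³/d
t = 33 hours = 1.375 d
ΔV = Q × t = 41230 m³/d × 1.375 d = 56690 m³
Δh = ΔV / (S × A) = 56690 / (2.707 × 10^-5 × 9.16 × 10^7) = 22.87 m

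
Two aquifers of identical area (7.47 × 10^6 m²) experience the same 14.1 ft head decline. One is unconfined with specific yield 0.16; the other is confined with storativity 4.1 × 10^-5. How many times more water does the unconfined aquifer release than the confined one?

Δh = 14.1 ft = 4.298 m
Unconfined: ΔV_u = Sy × A × Δh = 0.16 × 7.47 × 10^6 × 4.298 = 5.137 × 10^6 m³
Confined: ΔV_c = S × A × Δh = 4.1 × 10^-5 × 7.47 × 10^6 × 4.298 = 1316 m³
Ratio = ΔV_u / ΔV_c = Sy / S = 0.16 / 4.1 × 10^-5 = 3902

ΔV_u / ΔV_c ≈ 3900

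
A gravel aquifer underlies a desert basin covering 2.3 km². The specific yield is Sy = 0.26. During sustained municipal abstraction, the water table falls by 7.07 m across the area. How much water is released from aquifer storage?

ΔV ≈ 4.23 × 10^6 m³

A = 2.3 km² = 2.3 × 10^6 m²
ΔV = Sy × A × Δh = 0.26 × 2.3 × 10^6 m² × 7.07 m = 4.228 × 10^6 m³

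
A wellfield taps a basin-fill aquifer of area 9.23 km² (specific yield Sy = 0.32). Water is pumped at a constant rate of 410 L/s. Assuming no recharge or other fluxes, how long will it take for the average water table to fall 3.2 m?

A = 9.23 km² = 9.23 × 10^6 m²
ΔV = Sy × A × Δh = 0.32 × 9.23 × 10^6 × 3.2 = 9.452 × 10^6 m³
Q = 410 L/s = 35420 m³/d
t = ΔV / Q = 9.452 × 10^6 m³ / 35420 m³/d = 266.8 d

t ≈ 267 days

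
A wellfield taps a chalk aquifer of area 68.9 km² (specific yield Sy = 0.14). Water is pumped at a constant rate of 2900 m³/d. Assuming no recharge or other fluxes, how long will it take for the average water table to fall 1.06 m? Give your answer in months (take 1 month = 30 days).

t ≈ 118 months

A = 68.9 km² = 6.89 × 10^7 m²
ΔV = Sy × A × Δh = 0.14 × 6.89 × 10^7 × 1.06 = 1.022 × 10^7 m³
t = ΔV / Q = 1.022 × 10^7 m³ / 2900 m³/d = 3526 d
t = 3526 d ≈ 117.5 months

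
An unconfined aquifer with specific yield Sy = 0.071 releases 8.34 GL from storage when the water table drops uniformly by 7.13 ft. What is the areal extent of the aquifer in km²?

Δh = 7.13 ft = 2.173 m
ΔV = 8.34 GL = 8.34 × 10^6 m³
A = ΔV / (Sy × Δh) = 8.34 × 10^6 / (0.071 × 2.173) = 5.405 × 10^7 m²
A = 5.405 × 10^7 m² = 54.05 km²

A ≈ 54.1 km²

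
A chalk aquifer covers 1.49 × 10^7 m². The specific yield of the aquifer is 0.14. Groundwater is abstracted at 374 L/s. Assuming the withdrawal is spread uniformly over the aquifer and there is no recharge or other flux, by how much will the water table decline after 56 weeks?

Q = 374 L/s = 32310 m³/d
t = 56 weeks = 392 d
ΔV = Q × t = 32310 m³/d × 392 d = 1.267 × 10^7 m³
Δh = ΔV / (Sy × A) = 1.267 × 10^7 / (0.14 × 1.49 × 10^7) = 6.072 m

Δh ≈ 6.07 m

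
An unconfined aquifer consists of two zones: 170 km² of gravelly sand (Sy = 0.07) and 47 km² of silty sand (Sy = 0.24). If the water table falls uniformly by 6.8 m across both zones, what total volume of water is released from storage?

ΔV ≈ 1.58 × 10^8 m³

A₁ = 170 km² = 1.7 × 10^8 m²; A₂ = 47 km² = 4.7 × 10^7 m²
ΔV₁ = 0.07 × 1.7 × 10^8 × 6.8 = 8.092 × 10^7 m³
ΔV₂ = 0.24 × 4.7 × 10^7 × 6.8 = 7.67 × 10^7 m³
ΔV = ΔV₁ + ΔV₂ = 1.576 × 10^8 m³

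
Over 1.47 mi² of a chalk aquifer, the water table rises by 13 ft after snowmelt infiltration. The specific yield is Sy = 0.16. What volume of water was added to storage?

ΔV ≈ 2.41 × 10^6 m³

A = 1.47 mi² = 3.807 × 10^6 m²
Δh = 13 ft = 3.962 m
ΔV = Sy × A × Δh = 0.16 × 3.807 × 10^6 m² × 3.962 m = 2.414 × 10^6 m³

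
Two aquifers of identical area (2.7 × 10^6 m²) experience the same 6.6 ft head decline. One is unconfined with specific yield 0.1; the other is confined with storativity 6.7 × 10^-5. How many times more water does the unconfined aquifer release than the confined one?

Δh = 6.6 ft = 2.012 m
Unconfined: ΔV_u = Sy × A × Δh = 0.1 × 2.7 × 10^6 × 2.012 = 5.432 × 10^5 m³
Confined: ΔV_c = S × A × Δh = 6.7 × 10^-5 × 2.7 × 10^6 × 2.012 = 363.9 m³
Ratio = ΔV_u / ΔV_c = Sy / S = 0.1 / 6.7 × 10^-5 = 1493

ΔV_u / ΔV_c ≈ 1490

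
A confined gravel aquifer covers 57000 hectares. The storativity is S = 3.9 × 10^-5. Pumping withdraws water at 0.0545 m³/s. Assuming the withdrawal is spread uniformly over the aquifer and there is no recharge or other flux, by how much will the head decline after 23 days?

A = 57000 hectares = 5.7 × 10^8 m²
Q = 0.0545 m³/s = 4709 m³/d
ΔV = Q × t = 4709 m³/d × 23 d = 1.083 × 10^5 m³
Δh = ΔV / (S × A) = 1.083 × 10^5 / (3.9 × 10^-5 × 5.7 × 10^8) = 4.872 m

Δh ≈ 4.87 m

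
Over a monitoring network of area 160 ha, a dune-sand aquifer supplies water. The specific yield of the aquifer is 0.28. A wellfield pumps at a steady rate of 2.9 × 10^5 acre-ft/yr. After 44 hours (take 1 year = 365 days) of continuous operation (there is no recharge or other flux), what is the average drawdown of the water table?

A = 160 ha = 1.6 × 10^6 m²
Q = 2.9 × 10^5 acre-ft/yr = 9.8 × 10^5 m³/d
t = 44 hours = 1.833 d
ΔV = Q × t = 9.8 × 10^5 m³/d × 1.833 d = 1.797 × 10^6 m³
Δh = ΔV / (Sy × A) = 1.797 × 10^6 / (0.28 × 1.6 × 10^6) = 4.011 m

Δh ≈ 4.01 m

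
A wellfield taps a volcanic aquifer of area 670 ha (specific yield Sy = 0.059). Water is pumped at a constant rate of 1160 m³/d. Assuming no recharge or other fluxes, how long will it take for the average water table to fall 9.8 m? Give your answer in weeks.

A = 670 ha = 6.7 × 10^6 m²
ΔV = Sy × A × Δh = 0.059 × 6.7 × 10^6 × 9.8 = 3.874 × 10^6 m³
t = ΔV / Q = 3.874 × 10^6 m³ / 1160 m³/d = 3340 d
t = 3340 d ≈ 477.1 weeks

t ≈ 477 weeks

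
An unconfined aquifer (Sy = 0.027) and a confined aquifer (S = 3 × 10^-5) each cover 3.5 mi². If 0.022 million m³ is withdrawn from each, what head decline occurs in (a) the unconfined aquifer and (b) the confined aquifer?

Δh_u ≈ 0.0899 m; Δh_c ≈ 80.9 m

A = 3.5 mi² = 9.065 × 10^6 m²
ΔV = 0.022 million m³ = 22000 m³
Unconfined: Δh_u = ΔV/(Sy·A) = 22000/(0.027 × 9.065 × 10^6) = 0.08989 m
Confined: Δh_c = ΔV/(S·A) = 22000/(3 × 10^-5 × 9.065 × 10^6) = 80.9 m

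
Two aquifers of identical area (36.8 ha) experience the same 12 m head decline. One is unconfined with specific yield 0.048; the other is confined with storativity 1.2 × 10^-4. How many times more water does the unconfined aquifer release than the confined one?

ΔV_u / ΔV_c ≈ 400

A = 36.8 ha = 3.68 × 10^5 m²
Unconfined: ΔV_u = Sy × A × Δh = 0.048 × 3.68 × 10^5 × 12 = 2.12 × 10^5 m³
Confined: ΔV_c = S × A × Δh = 1.2 × 10^-4 × 3.68 × 10^5 × 12 = 529.9 m³
Ratio = ΔV_u / ΔV_c = Sy / S = 0.048 / 1.2 × 10^-4 = 400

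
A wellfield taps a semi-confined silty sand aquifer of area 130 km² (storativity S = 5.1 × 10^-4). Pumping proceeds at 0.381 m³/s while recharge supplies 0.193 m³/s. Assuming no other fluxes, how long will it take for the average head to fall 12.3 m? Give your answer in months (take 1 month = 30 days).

t ≈ 1.67 months

A = 130 km² = 1.3 × 10^8 m²
ΔV = S × A × Δh = 5.1 × 10^-4 × 1.3 × 10^8 × 12.3 = 8.155 × 10^5 m³
Net withdrawal = 0.381 − 0.193 = 0.188 m³/s = 16240 m³/d
t = ΔV / Q = 8.155 × 10^5 m³ / 16240 m³/d = 50.21 d
t = 50.21 d ≈ 1.674 months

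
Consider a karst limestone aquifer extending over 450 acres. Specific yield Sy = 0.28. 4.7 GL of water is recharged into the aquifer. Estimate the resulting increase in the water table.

Δh ≈ 9.22 m

A = 450 acres = 1.821 × 10^6 m²
ΔV = 4.7 GL = 4.7 × 10^6 m³
Δh = ΔV / (Sy × A) = 4.7 × 10^6 m³ / (0.28 × 1.821 × 10^6 m²) = 9.217 m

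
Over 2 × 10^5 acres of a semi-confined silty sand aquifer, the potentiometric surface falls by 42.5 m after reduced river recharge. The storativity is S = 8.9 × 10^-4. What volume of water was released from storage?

A = 2 × 10^5 acres = 8.094 × 10^8 m²
ΔV = S × A × Δh = 8.9 × 10^-4 × 8.094 × 10^8 m² × 42.5 m = 3.061 × 10^7 m³

ΔV ≈ 3.06 × 10^7 m³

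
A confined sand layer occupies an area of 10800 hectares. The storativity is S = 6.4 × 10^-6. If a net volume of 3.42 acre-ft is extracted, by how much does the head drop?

A = 10800 hectares = 1.08 × 10^8 m²
ΔV = 3.42 acre-ft = 4219 m³
Δh = ΔV / (S × A) = 4219 m³ / (6.4 × 10^-6 × 1.08 × 10^8 m²) = 6.103 m

Δh ≈ 6.1 m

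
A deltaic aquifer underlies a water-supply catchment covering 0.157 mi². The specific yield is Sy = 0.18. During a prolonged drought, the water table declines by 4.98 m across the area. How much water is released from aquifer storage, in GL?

ΔV ≈ 0.365 GL

A = 0.157 mi² = 4.066 × 10^5 m²
ΔV = Sy × A × Δh = 0.18 × 4.066 × 10^5 m² × 4.98 m = 3.645 × 10^5 m³
ΔV = 3.645 × 10^5 m³ = 0.3645 GL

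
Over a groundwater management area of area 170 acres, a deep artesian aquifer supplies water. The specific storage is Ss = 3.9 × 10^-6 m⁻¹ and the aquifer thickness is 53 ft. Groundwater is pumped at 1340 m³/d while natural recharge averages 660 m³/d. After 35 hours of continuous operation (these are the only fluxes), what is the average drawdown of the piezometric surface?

Δh ≈ 22.9 m

b = 53 ft = 16.15 m
S = Ss × b = 3.9 × 10^-6 m⁻¹ × 16.15 m = 6.3 × 10^-5
A = 170 acres = 6.88 × 10^5 m²
Net abstraction = 1340 − 660 = 680 m³/d
t = 35 hours = 1.458 d
ΔV = Q × t = 680 m³/d × 1.458 d = 991.7 m³
Δh = ΔV / (S × A) = 991.7 / (6.3 × 10^-5 × 6.88 × 10^5) = 22.88 m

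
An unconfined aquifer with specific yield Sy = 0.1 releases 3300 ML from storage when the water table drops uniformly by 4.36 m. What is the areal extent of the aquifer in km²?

A ≈ 7.57 km²

ΔV = 3300 ML = 3.3 × 10^6 m³
A = ΔV / (Sy × Δh) = 3.3 × 10^6 / (0.1 × 4.36) = 7.569 × 10^6 m²
A = 7.569 × 10^6 m² = 7.569 km²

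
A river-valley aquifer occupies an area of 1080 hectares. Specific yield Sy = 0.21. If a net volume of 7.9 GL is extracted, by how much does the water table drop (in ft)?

Δh ≈ 11.4 ft

A = 1080 hectares = 1.08 × 10^7 m²
ΔV = 7.9 GL = 7.9 × 10^6 m³
Δh = ΔV / (Sy × A) = 7.9 × 10^6 m³ / (0.21 × 1.08 × 10^7 m²) = 3.483 m
Δh = 3.483 m = 11.43 ft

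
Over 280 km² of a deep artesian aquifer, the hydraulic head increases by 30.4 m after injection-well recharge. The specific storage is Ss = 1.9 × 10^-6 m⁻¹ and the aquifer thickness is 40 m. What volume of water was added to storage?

S = Ss × b = 1.9 × 10^-6 m⁻¹ × 40 m = 7.6 × 10^-5
A = 280 km² = 2.8 × 10^8 m²
ΔV = S × A × Δh = 7.6 × 10^-5 × 2.8 × 10^8 m² × 30.4 m = 6.469 × 10^5 m³

ΔV ≈ 6.47 × 10^5 m³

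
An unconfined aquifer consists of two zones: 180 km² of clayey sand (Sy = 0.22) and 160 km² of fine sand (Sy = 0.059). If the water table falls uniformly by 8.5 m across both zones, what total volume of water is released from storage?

ΔV ≈ 4.17 × 10^8 m³

A₁ = 180 km² = 1.8 × 10^8 m²; A₂ = 160 km² = 1.6 × 10^8 m²
ΔV₁ = 0.22 × 1.8 × 10^8 × 8.5 = 3.366 × 10^8 m³
ΔV₂ = 0.059 × 1.6 × 10^8 × 8.5 = 8.024 × 10^7 m³
ΔV = ΔV₁ + ΔV₂ = 4.168 × 10^8 m³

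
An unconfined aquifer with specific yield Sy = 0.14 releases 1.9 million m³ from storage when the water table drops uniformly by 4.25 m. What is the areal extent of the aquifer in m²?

ΔV = 1.9 million m³ = 1.9 × 10^6 m³
A = ΔV / (Sy × Δh) = 1.9 × 10^6 / (0.14 × 4.25) = 3.193 × 10^6 m²

A ≈ 3.19 × 10^6 m²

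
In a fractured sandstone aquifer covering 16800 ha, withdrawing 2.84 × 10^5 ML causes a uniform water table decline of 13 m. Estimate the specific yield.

Sy ≈ 0.13

A = 16800 ha = 1.68 × 10^8 m²
ΔV = 2.84 × 10^5 ML = 2.84 × 10^8 m³
Sy = ΔV / (A × Δh) = 2.84 × 10^8 m³ / (1.68 × 10^8 m² × 13 m) = 0.13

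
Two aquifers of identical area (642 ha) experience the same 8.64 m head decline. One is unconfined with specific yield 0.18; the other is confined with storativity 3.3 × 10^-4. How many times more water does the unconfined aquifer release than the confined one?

ΔV_u / ΔV_c ≈ 545

A = 642 ha = 6.42 × 10^6 m²
Unconfined: ΔV_u = Sy × A × Δh = 0.18 × 6.42 × 10^6 × 8.64 = 9.984 × 10^6 m³
Confined: ΔV_c = S × A × Δh = 3.3 × 10^-4 × 6.42 × 10^6 × 8.64 = 18300 m³
Ratio = ΔV_u / ΔV_c = Sy / S = 0.18 / 3.3 × 10^-4 = 545.5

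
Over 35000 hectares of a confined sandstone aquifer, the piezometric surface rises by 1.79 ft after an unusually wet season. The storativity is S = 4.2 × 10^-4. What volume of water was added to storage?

A = 35000 hectares = 3.5 × 10^8 m²
Δh = 1.79 ft = 0.5456 m
ΔV = S × A × Δh = 4.2 × 10^-4 × 3.5 × 10^8 m² × 0.5456 m = 80200 m³

ΔV ≈ 80200 m³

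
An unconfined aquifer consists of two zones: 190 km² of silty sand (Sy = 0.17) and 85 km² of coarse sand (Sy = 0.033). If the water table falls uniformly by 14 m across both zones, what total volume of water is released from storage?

A₁ = 190 km² = 1.9 × 10^8 m²; A₂ = 85 km² = 8.5 × 10^7 m²
ΔV₁ = 0.17 × 1.9 × 10^8 × 14 = 4.522 × 10^8 m³
ΔV₂ = 0.033 × 8.5 × 10^7 × 14 = 3.927 × 10^7 m³
ΔV = ΔV₁ + ΔV₂ = 4.915 × 10^8 m³

ΔV ≈ 4.91 × 10^8 m³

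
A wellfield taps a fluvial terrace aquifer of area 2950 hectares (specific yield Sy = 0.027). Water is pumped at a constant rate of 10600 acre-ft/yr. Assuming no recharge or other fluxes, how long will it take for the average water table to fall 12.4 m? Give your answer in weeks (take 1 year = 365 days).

A = 2950 hectares = 2.95 × 10^7 m²
ΔV = Sy × A × Δh = 0.027 × 2.95 × 10^7 × 12.4 = 9.877 × 10^6 m³
Q = 10600 acre-ft/yr = 35820 m³/d
t = ΔV / Q = 9.877 × 10^6 m³ / 35820 m³/d = 275.7 d
t = 275.7 d ≈ 39.39 weeks

t ≈ 39.4 weeks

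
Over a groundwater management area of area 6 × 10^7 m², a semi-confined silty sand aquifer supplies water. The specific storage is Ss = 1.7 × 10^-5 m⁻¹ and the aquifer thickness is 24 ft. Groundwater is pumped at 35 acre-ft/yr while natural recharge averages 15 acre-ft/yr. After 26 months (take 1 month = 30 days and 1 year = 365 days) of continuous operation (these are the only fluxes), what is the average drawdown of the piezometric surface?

Δh ≈ 7.07 m

b = 24 ft = 7.315 m
S = Ss × b = 1.7 × 10^-5 m⁻¹ × 7.315 m = 1.244 × 10^-4
Net abstraction = 35 − 15 = 20 acre-ft/yr
Q_net = 20 acre-ft/yr = 67.59 m³/d
t = 26 months = 780 d
ΔV = Q × t = 67.59 m³/d × 780 d = 52720 m³
Δh = ΔV / (S × A) = 52720 / (1.244 × 10^-4 × 6 × 10^7) = 7.065 m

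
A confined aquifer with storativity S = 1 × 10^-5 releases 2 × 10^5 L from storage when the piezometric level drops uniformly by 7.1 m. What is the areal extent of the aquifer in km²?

ΔV = 2 × 10^5 L = 200 m³
A = ΔV / (S × Δh) = 200 / (1 × 10^-5 × 7.1) = 2.817 × 10^6 m²
A = 2.817 × 10^6 m² = 2.817 km²

A ≈ 2.82 km²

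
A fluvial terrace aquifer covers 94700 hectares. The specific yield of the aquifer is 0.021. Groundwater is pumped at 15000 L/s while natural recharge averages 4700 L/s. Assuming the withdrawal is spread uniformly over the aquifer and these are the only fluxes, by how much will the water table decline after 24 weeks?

Δh ≈ 7.52 m

A = 94700 hectares = 9.47 × 10^8 m²
Net abstraction = 15000 − 4700 = 10300 L/s
Q_net = 10300 L/s = 8.899 × 10^5 m³/d
t = 24 weeks = 168 d
ΔV = Q × t = 8.899 × 10^5 m³/d × 168 d = 1.495 × 10^8 m³
Δh = ΔV / (Sy × A) = 1.495 × 10^8 / (0.021 × 9.47 × 10^8) = 7.518 m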